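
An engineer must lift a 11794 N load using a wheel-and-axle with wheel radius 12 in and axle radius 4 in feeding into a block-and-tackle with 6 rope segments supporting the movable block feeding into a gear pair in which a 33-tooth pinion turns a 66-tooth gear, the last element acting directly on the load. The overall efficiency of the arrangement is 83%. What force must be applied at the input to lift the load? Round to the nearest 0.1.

394.7 N

Wheel-and-axle MA = R/r = 12/4 = 3.
Block-and-tackle MA = number of supporting rope parts = 6.
Gear pair MA = 66/33 = 2.
Combined ideal MA = 3 × 6 × 2 = 36.
Actual MA = 36 × 0.83 = 29.88.
Effort = load / actual MA = 11794 / 29.88 = 394.71 N.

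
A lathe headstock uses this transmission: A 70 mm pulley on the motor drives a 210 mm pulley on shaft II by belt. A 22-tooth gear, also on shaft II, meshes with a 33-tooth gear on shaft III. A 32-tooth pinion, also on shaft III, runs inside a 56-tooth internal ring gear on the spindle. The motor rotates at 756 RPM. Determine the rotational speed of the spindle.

belt 210/70 = 3 → 756/3 = 252 RPM
gear mesh 33/22 = 1.5 → 252/1.5 = 168 RPM
internal gear 56/32 = 1.75 → 168/1.75 = 96 RPM

96 RPM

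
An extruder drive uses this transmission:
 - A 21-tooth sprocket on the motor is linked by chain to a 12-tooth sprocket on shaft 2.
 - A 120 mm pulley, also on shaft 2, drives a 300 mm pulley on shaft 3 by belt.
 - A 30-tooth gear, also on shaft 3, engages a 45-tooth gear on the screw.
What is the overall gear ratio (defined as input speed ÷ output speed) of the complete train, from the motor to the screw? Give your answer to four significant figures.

Each stage contributes driven/driver: chain 12/21 = 0.57143, belt 300/120 = 2.5, gear mesh 45/30 = 1.5.
Overall: 0.57143 × 2.5 × 1.5 = 2.1429.

2.143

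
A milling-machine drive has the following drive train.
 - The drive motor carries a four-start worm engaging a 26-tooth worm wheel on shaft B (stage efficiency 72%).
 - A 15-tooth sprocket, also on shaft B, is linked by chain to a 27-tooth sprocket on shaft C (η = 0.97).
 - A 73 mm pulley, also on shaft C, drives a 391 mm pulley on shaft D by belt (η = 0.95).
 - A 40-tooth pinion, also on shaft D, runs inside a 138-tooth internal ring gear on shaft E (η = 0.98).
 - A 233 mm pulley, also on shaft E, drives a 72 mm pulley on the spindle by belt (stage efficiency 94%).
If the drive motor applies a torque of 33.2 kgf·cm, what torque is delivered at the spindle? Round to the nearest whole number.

worm 26/4 = 6.5 → τ = 33.2·6.5·0.72 = 155.38 kgf·cm
chain 27/15 = 1.8 → τ = 155.38·1.8·0.97 = 271.29 kgf·cm
belt 391/73 = 5.3562 → τ = 271.29·5.3562·0.95 = 1380.4 kgf·cm
internal gear 138/40 = 3.45 → τ = 1380.4·3.45·0.98 = 4667.1 kgf·cm
belt 72/233 = 0.30901 → τ = 4667.1·0.30901·0.94 = 1355.7 kgf·cm

1356 kgf·cm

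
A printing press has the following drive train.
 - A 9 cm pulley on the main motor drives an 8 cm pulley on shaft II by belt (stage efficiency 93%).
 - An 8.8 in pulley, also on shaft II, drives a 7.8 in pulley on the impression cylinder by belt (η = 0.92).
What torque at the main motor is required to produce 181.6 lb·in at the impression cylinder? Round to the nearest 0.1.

Overall ratio R = 0.88889 × 0.88636 = 0.78788; overall efficiency η = 0.93 × 0.92 = 0.8556.
Input torque = output torque / (R × η) = 181.6 / (0.78788 × 0.8556) = 269.39 lb·in.

269.4 lb·in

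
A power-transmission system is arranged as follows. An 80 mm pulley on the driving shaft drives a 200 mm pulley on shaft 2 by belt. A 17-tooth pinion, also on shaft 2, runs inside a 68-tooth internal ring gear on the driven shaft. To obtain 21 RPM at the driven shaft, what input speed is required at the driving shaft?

Overall ratio R = 2.5 × 4 = 10.
Required input speed = output speed × R = 21 × 10 = 210 RPM.

210 RPM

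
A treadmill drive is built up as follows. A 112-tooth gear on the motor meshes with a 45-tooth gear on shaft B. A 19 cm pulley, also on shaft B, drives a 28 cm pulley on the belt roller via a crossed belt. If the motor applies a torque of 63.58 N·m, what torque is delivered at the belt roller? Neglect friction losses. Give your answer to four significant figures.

37.65 N·m

Gear mesh: ratio = 45/112 = 0.40179; torque at shaft B = 63.58 × 0.40179 = 25.546 N·m.
Belt: ratio = 28/19 = 1.4737; torque at the belt roller = 25.546 × 1.4737 = 37.646 N·m.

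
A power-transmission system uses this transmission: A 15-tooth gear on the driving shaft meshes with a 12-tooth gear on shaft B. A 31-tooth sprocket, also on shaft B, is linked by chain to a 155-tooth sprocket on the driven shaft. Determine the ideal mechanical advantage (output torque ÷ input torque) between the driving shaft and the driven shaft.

4

Each stage contributes driven/driver: gear mesh 12/15 = 0.8, chain 155/31 = 5.
Overall: 0.8 × 5 = 4.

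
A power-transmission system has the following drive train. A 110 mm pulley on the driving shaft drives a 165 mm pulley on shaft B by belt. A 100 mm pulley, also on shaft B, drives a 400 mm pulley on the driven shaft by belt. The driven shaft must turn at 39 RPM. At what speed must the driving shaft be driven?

Overall ratio R = 1.5 × 4 = 6.
Required input speed = output speed × R = 39 × 6 = 234 RPM.

234 RPM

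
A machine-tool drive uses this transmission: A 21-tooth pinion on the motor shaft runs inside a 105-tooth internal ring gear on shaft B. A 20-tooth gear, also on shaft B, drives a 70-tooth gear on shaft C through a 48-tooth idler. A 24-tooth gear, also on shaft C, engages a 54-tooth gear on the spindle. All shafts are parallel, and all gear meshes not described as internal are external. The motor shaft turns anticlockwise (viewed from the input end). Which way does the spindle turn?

clockwise

the motor shaft → shaft B: internal mesh, same direction → CCW.
shaft B → shaft C: driver → idler → driven is 2 external meshes, 2 reversals → CCW.
shaft C → the spindle: external mesh, 1 reversal → CW.
3 reversals in total — an odd number — so the spindle turns opposite to the motor shaft.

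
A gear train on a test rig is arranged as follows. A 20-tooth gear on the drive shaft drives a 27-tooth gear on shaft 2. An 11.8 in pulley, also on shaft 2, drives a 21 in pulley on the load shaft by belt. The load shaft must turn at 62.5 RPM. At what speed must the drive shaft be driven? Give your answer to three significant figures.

150 RPM

Overall ratio R = 1.35 × 1.7797 = 2.4025.
Required input speed = output speed × R = 62.5 × 2.4025 = 150.16 RPM.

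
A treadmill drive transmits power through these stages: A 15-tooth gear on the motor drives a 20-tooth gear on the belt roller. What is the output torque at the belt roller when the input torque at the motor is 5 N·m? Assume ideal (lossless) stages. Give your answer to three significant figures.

6.67 N·m

Gear mesh: ratio = 20/15 = 1.3333; torque at the belt roller = 5 × 1.3333 = 6.6667 N·m.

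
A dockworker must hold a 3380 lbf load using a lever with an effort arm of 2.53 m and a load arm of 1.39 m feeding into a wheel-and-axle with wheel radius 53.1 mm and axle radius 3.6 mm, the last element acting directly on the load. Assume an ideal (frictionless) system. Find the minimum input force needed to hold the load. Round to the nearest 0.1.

125.9 lbf

Lever MA = effort arm / load arm = 2.53/1.39 = 1.8201.
Wheel-and-axle MA = R/r = 53.1/3.6 = 14.75.
Combined ideal MA = 1.8201 × 14.75 = 26.847.
Effort = load / MA = 3380 / 26.847 = 125.9 lbf.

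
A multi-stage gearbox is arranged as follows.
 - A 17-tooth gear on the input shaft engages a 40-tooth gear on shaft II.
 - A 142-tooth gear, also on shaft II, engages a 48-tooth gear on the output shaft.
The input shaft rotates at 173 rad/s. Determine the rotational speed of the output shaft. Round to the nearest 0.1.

Gear mesh: ratio = 40/17 = 2.3529, so shaft II turns at 173 / 2.3529 = 73.525 rad/s.
Gear mesh: ratio = 48/142 = 0.33803, so the output shaft turns at 73.525 / 0.33803 = 217.51 rad/s.

217.5 rad/s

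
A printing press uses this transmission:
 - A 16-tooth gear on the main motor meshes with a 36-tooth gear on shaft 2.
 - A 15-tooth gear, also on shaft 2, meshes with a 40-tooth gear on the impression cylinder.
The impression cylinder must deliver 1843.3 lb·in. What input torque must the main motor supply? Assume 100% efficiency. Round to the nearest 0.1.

Overall ratio R = 2.25 × 2.6667 = 6.
Input torque = output torque / R = 1843.3 / 6 = 307.22 lb·in.

307.2 lb·in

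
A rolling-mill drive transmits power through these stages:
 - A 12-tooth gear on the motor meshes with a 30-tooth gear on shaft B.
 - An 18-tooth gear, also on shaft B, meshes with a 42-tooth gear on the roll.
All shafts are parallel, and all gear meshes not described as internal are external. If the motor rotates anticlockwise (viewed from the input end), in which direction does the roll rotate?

the motor → shaft B: external mesh, 1 reversal → CW.
shaft B → the roll: external mesh, 1 reversal → CCW.
2 reversals in total — an even number — so the roll turns the same way as the motor.

anticlockwise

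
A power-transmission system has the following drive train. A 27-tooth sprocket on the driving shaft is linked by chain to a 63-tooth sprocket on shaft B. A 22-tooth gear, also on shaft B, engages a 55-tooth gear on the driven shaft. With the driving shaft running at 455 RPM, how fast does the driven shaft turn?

the driving shaft → shaft B (chain, 63/27): 455 ÷ 2.3333 = 195 RPM
shaft B → the driven shaft (gear mesh, 55/22): 195 ÷ 2.5 = 78 RPM

78 RPM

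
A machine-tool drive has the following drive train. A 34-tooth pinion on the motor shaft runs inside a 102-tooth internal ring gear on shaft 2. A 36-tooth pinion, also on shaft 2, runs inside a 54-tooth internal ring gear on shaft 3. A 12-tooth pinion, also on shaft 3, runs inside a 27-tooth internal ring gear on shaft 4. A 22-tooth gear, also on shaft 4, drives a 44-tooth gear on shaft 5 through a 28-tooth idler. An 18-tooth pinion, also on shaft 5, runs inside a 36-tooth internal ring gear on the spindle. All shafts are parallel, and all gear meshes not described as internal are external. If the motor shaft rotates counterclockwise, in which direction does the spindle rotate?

the motor shaft → shaft 2: internal mesh, same direction → CCW.
shaft 2 → shaft 3: internal mesh, same direction → CCW.
shaft 3 → shaft 4: internal mesh, same direction → CCW.
shaft 4 → shaft 5: driver → idler → driven is 2 external meshes, 2 reversals → CCW.
shaft 5 → the spindle: internal mesh, same direction → CCW.
2 reversals in total — an even number — so the spindle turns the same way as the motor shaft.

counterclockwise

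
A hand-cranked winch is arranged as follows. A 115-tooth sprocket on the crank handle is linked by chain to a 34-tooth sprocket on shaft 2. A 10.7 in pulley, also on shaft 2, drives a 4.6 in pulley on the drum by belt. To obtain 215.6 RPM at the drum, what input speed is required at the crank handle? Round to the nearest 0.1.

27.4 RPM

Overall ratio R = 0.29565 × 0.42991 = 0.1271.
Required input speed = output speed × R = 215.6 × 0.1271 = 27.403 RPM.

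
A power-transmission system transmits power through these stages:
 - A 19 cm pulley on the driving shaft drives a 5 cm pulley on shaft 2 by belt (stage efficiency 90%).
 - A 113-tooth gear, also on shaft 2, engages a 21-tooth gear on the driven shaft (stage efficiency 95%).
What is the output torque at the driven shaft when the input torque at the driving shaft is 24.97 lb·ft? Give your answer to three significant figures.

Belt: ratio = 5/19 = 0.26316; torque at shaft 2 = 24.97 × 0.26316 × 0.90 = 5.9139 lb·ft.
Gear mesh: ratio = 21/113 = 0.18584; torque at the driven shaft = 5.9139 × 0.18584 × 0.95 = 1.0441 lb·ft.

1.04 lb·ft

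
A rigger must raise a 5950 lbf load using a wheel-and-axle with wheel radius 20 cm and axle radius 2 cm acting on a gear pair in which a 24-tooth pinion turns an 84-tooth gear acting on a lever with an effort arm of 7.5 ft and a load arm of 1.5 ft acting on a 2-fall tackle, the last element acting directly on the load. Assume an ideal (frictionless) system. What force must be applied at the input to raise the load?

17 lbf

Wheel-and-axle MA = R/r = 20/2 = 10.
Gear pair MA = 84/24 = 3.5.
Lever MA = effort arm / load arm = 7.5/1.5 = 5.
Block-and-tackle MA = number of supporting rope parts = 2.
Combined ideal MA = 10 × 3.5 × 5 × 2 = 350.
Effort = load / MA = 5950 / 350 = 17 lbf.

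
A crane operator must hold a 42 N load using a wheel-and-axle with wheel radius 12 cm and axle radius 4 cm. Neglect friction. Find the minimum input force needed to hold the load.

14 N

Wheel-and-axle MA = R/r = 12/4 = 3.
Effort = load / MA = 42 / 3 = 14 N.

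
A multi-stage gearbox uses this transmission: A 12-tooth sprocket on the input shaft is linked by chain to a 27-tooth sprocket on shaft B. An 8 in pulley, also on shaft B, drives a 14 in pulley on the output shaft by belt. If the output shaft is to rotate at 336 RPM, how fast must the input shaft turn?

1323 RPM

Overall ratio R = 2.25 × 1.75 = 3.9375.
Required input speed = output speed × R = 336 × 3.9375 = 1323 RPM.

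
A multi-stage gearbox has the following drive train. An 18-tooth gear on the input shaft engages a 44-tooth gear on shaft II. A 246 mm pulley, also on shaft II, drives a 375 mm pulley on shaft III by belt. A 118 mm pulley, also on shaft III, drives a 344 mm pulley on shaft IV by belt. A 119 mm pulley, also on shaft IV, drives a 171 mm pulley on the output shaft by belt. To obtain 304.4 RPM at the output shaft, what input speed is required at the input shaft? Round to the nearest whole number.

4752 RPM

Overall ratio R = 2.4444 × 1.5244 × 2.9153 × 1.437 = 15.61.
Required input speed = output speed × R = 304.4 × 15.61 = 4751.7 RPM.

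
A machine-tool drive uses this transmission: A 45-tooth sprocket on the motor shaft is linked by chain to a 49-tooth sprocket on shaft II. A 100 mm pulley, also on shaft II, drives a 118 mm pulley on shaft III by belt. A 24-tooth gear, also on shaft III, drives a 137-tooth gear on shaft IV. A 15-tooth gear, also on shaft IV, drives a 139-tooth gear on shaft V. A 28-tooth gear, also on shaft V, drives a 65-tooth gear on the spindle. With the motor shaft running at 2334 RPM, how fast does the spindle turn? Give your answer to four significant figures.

chain 49/45 = 1.0889 → 2334/1.0889 = 2143.5 RPM
belt 118/100 = 1.18 → 2143.5/1.18 = 1816.5 RPM
gear mesh 137/24 = 5.7083 → 1816.5/5.7083 = 318.22 RPM
gear mesh 139/15 = 9.2667 → 318.22/9.2667 = 34.34 RPM
gear mesh 65/28 = 2.3214 → 34.34/2.3214 = 14.793 RPM

14.79 RPM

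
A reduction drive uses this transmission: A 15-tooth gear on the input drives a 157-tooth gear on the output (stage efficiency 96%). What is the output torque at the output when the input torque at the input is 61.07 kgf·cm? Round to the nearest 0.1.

613.6 kgf·cm

gear mesh 157/15 = 10.467 → τ = 61.07·10.467·0.96 = 613.63 kgf·cm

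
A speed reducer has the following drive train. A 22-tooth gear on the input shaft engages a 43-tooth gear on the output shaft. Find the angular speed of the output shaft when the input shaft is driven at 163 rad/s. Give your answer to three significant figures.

Gear mesh: ratio = 43/22 = 1.9545, so the output shaft turns at 163 / 1.9545 = 83.395 rad/s.

83.4 rad/s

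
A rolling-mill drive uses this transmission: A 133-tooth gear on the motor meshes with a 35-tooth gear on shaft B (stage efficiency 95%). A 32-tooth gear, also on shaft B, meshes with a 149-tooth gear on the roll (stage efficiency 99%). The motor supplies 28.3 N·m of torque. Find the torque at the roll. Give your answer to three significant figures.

32.6 N·m

After the gear mesh (35/133): 28.3 × 0.26316 × 0.95 = 7.075 N·m
After the gear mesh (149/32): 7.075 × 4.6562 × 0.99 = 32.614 N·m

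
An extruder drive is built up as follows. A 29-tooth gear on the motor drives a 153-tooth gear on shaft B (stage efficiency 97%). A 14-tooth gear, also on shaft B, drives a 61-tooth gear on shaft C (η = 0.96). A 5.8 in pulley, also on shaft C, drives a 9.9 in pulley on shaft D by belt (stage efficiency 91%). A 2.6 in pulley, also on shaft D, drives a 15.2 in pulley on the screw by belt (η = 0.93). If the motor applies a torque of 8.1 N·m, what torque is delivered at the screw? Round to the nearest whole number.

Gear mesh: ratio = 153/29 = 5.2759; torque at shaft B = 8.1 × 5.2759 × 0.97 = 41.452 N·m.
Gear mesh: ratio = 61/14 = 4.3571; torque at shaft C = 41.452 × 4.3571 × 0.96 = 173.39 N·m.
Belt: ratio = 9.9/5.8 = 1.7069; torque at shaft D = 173.39 × 1.7069 × 0.91 = 269.32 N·m.
Belt: ratio = 15.2/2.6 = 5.8462; torque at the screw = 269.32 × 5.8462 × 0.93 = 1464.3 N·m.

1464 N·m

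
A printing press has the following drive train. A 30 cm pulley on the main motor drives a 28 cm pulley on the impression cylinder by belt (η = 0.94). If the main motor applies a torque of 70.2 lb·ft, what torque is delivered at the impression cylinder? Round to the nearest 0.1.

After the belt (28/30): 70.2 × 0.93333 × 0.94 = 61.589 lb·ft

61.6 lb·ft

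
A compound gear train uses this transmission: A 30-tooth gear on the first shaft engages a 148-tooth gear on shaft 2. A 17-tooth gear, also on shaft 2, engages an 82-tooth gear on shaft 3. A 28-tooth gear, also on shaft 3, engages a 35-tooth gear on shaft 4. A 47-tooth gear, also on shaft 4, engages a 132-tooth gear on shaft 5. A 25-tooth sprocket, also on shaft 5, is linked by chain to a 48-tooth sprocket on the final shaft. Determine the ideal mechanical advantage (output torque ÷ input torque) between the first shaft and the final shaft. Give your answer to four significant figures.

Each stage contributes driven/driver: gear mesh 148/30 = 4.9333, gear mesh 82/17 = 4.8235, gear mesh 35/28 = 1.25, gear mesh 132/47 = 2.8085, chain 48/25 = 1.92.
Overall: 4.9333 × 4.8235 × 1.25 × 2.8085 × 1.92 = 160.4.

160.4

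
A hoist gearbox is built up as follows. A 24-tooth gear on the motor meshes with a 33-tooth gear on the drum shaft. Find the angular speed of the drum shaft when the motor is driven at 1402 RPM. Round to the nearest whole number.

1020 RPM

Gear mesh: ratio = 33/24 = 1.375, so the drum shaft turns at 1402 / 1.375 = 1019.6 RPM.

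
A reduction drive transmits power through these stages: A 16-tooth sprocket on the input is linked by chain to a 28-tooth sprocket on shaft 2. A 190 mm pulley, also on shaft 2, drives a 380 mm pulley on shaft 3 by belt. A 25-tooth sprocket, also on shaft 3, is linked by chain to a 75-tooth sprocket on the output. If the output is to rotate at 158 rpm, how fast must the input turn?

Overall ratio R = 1.75 × 2 × 3 = 10.5.
Required input speed = output speed × R = 158 × 10.5 = 1659 rpm.

1659 rpm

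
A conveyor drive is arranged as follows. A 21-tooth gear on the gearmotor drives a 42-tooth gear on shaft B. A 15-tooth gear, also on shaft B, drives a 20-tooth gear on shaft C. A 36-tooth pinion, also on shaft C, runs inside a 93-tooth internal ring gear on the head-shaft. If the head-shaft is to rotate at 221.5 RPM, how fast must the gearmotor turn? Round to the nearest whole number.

Overall ratio R = 2 × 1.3333 × 2.5833 = 6.8889.
Required input speed = output speed × R = 221.5 × 6.8889 = 1525.9 RPM.

1526 RPM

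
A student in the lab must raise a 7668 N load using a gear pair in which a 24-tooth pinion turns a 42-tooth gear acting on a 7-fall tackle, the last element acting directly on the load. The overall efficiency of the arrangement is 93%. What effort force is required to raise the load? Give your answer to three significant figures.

673 N

Gear pair MA = 42/24 = 1.75.
Block-and-tackle MA = number of supporting rope parts = 7.
Combined ideal MA = 1.75 × 7 = 12.25.
Actual MA = 12.25 × 0.93 = 11.393.
Effort = load / actual MA = 7668 / 11.393 = 673.07 N.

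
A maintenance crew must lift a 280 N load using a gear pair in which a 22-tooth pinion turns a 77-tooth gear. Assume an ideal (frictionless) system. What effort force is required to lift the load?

80 N

Gear pair MA = 77/22 = 3.5.
Effort = load / MA = 280 / 3.5 = 80 N.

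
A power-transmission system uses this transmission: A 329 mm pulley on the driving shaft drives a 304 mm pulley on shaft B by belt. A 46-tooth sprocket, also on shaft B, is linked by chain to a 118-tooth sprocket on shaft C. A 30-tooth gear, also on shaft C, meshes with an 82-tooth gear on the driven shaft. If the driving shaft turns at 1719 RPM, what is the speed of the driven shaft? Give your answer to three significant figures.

265 RPM

Belt: ratio = 304/329 = 0.92401, so shaft B turns at 1719 / 0.92401 = 1860.4 RPM.
Chain: ratio = 118/46 = 2.5652, so shaft C turns at 1860.4 / 2.5652 = 725.23 RPM.
Gear mesh: ratio = 82/30 = 2.7333, so the driven shaft turns at 725.23 / 2.7333 = 265.33 RPM.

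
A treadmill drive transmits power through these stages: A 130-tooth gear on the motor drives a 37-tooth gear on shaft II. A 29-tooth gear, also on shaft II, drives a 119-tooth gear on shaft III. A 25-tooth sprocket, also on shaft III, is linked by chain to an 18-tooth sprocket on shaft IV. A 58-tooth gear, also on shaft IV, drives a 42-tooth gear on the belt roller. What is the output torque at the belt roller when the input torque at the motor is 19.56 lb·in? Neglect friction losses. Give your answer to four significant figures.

gear mesh 37/130 = 0.28462 → τ = 19.56·0.28462 = 5.5671 lb·in
gear mesh 119/29 = 4.1034 → τ = 5.5671·4.1034 = 22.844 lb·in
chain 18/25 = 0.72 → τ = 22.844·0.72 = 16.448 lb·in
gear mesh 42/58 = 0.72414 → τ = 16.448·0.72414 = 11.91 lb·in

11.91 lb·in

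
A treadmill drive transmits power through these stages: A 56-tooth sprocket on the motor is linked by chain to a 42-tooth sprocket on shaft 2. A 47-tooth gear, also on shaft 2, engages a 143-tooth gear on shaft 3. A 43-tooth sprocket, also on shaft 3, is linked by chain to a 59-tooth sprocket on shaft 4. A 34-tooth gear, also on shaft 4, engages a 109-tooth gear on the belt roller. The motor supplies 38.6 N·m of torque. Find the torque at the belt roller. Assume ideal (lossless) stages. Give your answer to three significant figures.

387 N·m

Chain: ratio = 42/56 = 0.75; torque at shaft 2 = 38.6 × 0.75 = 28.95 N·m.
Gear mesh: ratio = 143/47 = 3.0426; torque at shaft 3 = 28.95 × 3.0426 = 88.082 N·m.
Chain: ratio = 59/43 = 1.3721; torque at shaft 4 = 88.082 × 1.3721 = 120.86 N·m.
Gear mesh: ratio = 109/34 = 3.2059; torque at the belt roller = 120.86 × 3.2059 = 387.45 N·m.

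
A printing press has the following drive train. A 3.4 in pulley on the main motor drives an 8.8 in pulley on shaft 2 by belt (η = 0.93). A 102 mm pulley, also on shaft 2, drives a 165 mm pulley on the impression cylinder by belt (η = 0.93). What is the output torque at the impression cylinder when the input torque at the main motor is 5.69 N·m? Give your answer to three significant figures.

Belt: ratio = 8.8/3.4 = 2.5882; torque at shaft 2 = 5.69 × 2.5882 × 0.93 = 13.696 N·m.
Belt: ratio = 165/102 = 1.6176; torque at the impression cylinder = 13.696 × 1.6176 × 0.93 = 20.605 N·m.

20.6 N·m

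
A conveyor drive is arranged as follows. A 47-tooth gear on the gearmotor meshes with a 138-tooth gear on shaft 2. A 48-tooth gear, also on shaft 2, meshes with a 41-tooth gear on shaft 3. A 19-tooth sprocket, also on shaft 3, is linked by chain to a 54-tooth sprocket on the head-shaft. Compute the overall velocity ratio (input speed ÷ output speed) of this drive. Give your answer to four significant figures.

Each stage contributes driven/driver: gear mesh 138/47 = 2.9362, gear mesh 41/48 = 0.85417, chain 54/19 = 2.8421.
Overall: 2.9362 × 0.85417 × 2.8421 = 7.1279.

7.128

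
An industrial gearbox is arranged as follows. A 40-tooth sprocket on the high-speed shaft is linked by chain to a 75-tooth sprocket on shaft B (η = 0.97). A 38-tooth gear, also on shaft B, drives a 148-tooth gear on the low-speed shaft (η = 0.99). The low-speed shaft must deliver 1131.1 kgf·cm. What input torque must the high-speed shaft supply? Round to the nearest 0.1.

161.3 kgf·cm

Overall ratio R = 1.875 × 3.8947 = 7.3026; overall efficiency η = 0.97 × 0.99 = 0.9603.
Input torque = output torque / (R × η) = 1131.1 / (7.3026 × 0.9603) = 161.29 kgf·cm.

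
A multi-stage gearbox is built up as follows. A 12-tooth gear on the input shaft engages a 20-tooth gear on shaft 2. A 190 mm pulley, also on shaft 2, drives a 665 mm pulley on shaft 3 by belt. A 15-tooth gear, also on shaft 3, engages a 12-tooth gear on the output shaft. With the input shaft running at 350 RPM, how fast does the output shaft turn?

75 RPM

gear mesh 20/12 = 1.6667 → 350/1.6667 = 210 RPM
belt 665/190 = 3.5 → 210/3.5 = 60 RPM
gear mesh 12/15 = 0.8 → 60/0.8 = 75 RPM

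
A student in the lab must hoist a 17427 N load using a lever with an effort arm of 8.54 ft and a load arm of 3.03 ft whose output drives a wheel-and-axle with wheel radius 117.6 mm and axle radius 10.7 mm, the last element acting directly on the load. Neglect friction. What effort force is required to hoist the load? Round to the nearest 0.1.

Lever MA = effort arm / load arm = 8.54/3.03 = 2.8185.
Wheel-and-axle MA = R/r = 117.6/10.7 = 10.991.
Combined ideal MA = 2.8185 × 10.991 = 30.977.
Effort = load / MA = 17427 / 30.977 = 562.58 N.

562.6 N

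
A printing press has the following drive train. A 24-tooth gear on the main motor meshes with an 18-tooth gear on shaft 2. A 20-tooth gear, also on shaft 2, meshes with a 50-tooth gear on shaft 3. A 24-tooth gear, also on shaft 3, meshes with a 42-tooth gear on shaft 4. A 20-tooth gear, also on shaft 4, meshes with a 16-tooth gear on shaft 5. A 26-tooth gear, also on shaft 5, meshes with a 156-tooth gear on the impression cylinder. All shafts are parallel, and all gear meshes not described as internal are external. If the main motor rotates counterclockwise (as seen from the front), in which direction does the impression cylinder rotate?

clockwise

the main motor → shaft 2: external mesh, 1 reversal → CW.
shaft 2 → shaft 3: external mesh, 1 reversal → CCW.
shaft 3 → shaft 4: external mesh, 1 reversal → CW.
shaft 4 → shaft 5: external mesh, 1 reversal → CCW.
shaft 5 → the impression cylinder: external mesh, 1 reversal → CW.
5 reversals in total — an odd number — so the impression cylinder turns opposite to the main motor.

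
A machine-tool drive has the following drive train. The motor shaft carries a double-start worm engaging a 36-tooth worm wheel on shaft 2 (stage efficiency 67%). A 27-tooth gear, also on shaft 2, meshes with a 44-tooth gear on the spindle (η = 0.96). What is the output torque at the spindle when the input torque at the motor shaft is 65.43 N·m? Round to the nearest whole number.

1234 N·m

Worm: ratio = 36/2 = 18; torque at shaft 2 = 65.43 × 18 × 0.67 = 789.09 N·m.
Gear mesh: ratio = 44/27 = 1.6296; torque at the spindle = 789.09 × 1.6296 × 0.96 = 1234.5 N·m.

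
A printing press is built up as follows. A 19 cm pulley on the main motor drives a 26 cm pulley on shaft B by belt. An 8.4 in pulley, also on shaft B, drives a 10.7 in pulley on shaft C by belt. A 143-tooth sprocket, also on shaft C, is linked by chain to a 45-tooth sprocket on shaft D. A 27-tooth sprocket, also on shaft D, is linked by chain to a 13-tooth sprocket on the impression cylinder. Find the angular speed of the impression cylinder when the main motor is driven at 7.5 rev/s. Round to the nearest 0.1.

28.4 rev/s

belt 26/19 = 1.3684 → 7.5/1.3684 = 5.4808 rev/s
belt 10.7/8.4 = 1.2738 → 5.4808/1.2738 = 4.3027 rev/s
chain 45/143 = 0.31469 → 4.3027/0.31469 = 13.673 rev/s
chain 13/27 = 0.48148 → 13.673/0.48148 = 28.398 rev/s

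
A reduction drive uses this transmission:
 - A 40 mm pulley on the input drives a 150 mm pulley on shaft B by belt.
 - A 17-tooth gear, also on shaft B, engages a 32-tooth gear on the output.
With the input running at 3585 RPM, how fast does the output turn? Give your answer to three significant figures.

508 RPM

Belt: ratio = 150/40 = 3.75, so shaft B turns at 3585 / 3.75 = 956 RPM.
Gear mesh: ratio = 32/17 = 1.8824, so the output turns at 956 / 1.8824 = 507.88 RPM.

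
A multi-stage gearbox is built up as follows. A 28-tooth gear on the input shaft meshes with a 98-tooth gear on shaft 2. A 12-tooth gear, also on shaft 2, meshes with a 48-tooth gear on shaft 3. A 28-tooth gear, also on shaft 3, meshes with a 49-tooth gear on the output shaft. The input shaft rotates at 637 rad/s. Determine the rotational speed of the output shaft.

gear mesh 98/28 = 3.5 → 637/3.5 = 182 rad/s
gear mesh 48/12 = 4 → 182/4 = 45.5 rad/s
gear mesh 49/28 = 1.75 → 45.5/1.75 = 26 rad/s

26 rad/s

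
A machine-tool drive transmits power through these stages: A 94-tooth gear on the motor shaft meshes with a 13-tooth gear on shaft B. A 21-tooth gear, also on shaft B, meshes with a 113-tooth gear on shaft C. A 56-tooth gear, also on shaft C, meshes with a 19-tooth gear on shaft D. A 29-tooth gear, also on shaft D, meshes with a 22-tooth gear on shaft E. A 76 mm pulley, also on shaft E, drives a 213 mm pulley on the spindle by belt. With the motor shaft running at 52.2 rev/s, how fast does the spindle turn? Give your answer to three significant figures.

97.2 rev/s

gear mesh 13/94 = 0.1383 → 52.2/0.1383 = 377.45 rev/s
gear mesh 113/21 = 5.381 → 377.45/5.381 = 70.145 rev/s
gear mesh 19/56 = 0.33929 → 70.145/0.33929 = 206.74 rev/s
gear mesh 22/29 = 0.75862 → 206.74/0.75862 = 272.52 rev/s
belt 213/76 = 2.8026 → 272.52/2.8026 = 97.239 rev/s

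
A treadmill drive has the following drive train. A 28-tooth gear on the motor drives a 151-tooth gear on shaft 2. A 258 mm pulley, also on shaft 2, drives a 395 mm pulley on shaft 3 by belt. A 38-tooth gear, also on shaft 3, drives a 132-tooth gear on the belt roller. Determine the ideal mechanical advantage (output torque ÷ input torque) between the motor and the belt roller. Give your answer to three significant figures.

28.7

Each stage contributes driven/driver: gear mesh 151/28 = 5.3929, belt 395/258 = 1.531, gear mesh 132/38 = 3.4737.
Overall: 5.3929 × 1.531 × 3.4737 = 28.68.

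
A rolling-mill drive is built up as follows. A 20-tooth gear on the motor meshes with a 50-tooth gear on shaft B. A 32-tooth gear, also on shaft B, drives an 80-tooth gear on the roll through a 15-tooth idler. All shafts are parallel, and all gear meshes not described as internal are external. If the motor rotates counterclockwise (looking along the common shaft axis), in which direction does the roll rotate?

the motor → shaft B: external mesh, 1 reversal → CW.
shaft B → the roll: driver → idler → driven is 2 external meshes, 2 reversals → CW.
3 reversals in total — an odd number — so the roll turns opposite to the motor.

clockwise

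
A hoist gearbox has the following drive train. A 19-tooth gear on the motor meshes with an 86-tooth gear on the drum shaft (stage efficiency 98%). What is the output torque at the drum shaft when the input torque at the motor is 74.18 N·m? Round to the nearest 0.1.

329.0 N·m

After the gear mesh (86/19): 74.18 × 4.5263 × 0.98 = 329.05 N·m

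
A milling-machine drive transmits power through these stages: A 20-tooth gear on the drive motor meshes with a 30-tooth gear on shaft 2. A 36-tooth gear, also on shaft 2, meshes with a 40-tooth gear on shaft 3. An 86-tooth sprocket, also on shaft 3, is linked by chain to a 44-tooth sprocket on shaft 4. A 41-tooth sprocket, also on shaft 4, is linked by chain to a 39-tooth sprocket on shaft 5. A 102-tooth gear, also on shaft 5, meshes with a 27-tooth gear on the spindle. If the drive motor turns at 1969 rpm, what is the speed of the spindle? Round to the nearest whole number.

9171 rpm

Gear mesh: ratio = 30/20 = 1.5, so shaft 2 turns at 1969 / 1.5 = 1312.7 rpm.
Gear mesh: ratio = 40/36 = 1.1111, so shaft 3 turns at 1312.7 / 1.1111 = 1181.4 rpm.
Chain: ratio = 44/86 = 0.51163, so shaft 4 turns at 1181.4 / 0.51163 = 2309.1 rpm.
Chain: ratio = 39/41 = 0.95122, so shaft 5 turns at 2309.1 / 0.95122 = 2427.5 rpm.
Gear mesh: ratio = 27/102 = 0.26471, so the spindle turns at 2427.5 / 0.26471 = 9170.6 rpm.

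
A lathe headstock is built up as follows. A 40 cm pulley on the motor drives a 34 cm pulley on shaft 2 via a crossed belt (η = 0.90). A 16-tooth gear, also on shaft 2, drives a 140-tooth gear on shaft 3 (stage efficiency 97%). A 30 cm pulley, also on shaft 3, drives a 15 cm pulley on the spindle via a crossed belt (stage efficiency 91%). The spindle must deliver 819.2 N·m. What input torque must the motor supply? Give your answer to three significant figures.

277 N·m

Overall ratio R = 0.85 × 8.75 × 0.5 = 3.7188; overall efficiency η = 0.90 × 0.97 × 0.91 = 0.7944.
Input torque = output torque / (R × η) = 819.2 / (3.7188 × 0.7944) = 277.29 N·m.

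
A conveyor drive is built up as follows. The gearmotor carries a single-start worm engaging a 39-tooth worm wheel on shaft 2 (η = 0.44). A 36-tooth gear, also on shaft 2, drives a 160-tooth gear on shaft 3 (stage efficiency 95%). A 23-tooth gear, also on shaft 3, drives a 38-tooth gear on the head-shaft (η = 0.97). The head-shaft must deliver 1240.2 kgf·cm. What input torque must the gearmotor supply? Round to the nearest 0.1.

10.7 kgf·cm

Overall ratio R = 39 × 4.4444 × 1.6522 = 286.38; overall efficiency η = 0.44 × 0.95 × 0.97 = 0.4055.
Input torque = output torque / (R × η) = 1240.2 / (286.38 × 0.4055) = 10.681 kgf·cm.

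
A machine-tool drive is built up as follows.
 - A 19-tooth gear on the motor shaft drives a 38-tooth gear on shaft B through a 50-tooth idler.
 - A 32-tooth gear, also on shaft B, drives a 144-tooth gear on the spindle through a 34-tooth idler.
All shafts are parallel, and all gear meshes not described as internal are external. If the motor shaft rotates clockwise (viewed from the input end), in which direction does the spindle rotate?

the motor shaft → shaft B: driver → idler → driven is 2 external meshes, 2 reversals → CW.
shaft B → the spindle: driver → idler → driven is 2 external meshes, 2 reversals → CW.
4 reversals in total — an even number — so the spindle turns the same way as the motor shaft.

clockwise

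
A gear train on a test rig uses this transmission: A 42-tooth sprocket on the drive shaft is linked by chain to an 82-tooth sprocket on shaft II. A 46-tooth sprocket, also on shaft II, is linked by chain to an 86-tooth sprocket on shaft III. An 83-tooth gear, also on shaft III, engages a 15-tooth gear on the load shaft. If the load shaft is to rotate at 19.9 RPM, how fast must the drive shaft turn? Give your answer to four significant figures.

13.13 RPM

Overall ratio R = 1.9524 × 1.8696 × 0.18072 = 0.65966.
Required input speed = output speed × R = 19.9 × 0.65966 = 13.127 RPM.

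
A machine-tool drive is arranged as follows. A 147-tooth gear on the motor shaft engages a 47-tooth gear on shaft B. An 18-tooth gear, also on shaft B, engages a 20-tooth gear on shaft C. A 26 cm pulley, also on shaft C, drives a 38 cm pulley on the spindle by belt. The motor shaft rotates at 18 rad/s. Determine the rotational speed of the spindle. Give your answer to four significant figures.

Gear mesh: ratio = 47/147 = 0.31973, so shaft B turns at 18 / 0.31973 = 56.298 rad/s.
Gear mesh: ratio = 20/18 = 1.1111, so shaft C turns at 56.298 / 1.1111 = 50.668 rad/s.
Belt: ratio = 38/26 = 1.4615, so the spindle turns at 50.668 / 1.4615 = 34.668 rad/s.

34.67 rad/s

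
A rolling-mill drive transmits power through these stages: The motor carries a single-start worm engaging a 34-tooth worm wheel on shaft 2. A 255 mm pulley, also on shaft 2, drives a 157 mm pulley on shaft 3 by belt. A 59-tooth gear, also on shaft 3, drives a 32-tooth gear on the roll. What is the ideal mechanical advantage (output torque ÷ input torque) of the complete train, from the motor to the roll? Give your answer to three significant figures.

11.4

Each stage contributes driven/driver: worm 34/1 = 34, belt 157/255 = 0.61569, gear mesh 32/59 = 0.54237.
Overall: 34 × 0.61569 × 0.54237 = 11.354.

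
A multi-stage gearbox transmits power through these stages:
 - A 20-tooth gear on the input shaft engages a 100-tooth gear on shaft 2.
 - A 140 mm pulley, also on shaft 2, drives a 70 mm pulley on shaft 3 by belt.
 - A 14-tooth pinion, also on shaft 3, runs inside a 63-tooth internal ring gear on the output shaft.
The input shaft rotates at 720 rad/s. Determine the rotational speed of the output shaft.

Gear mesh: ratio = 100/20 = 5, so shaft 2 turns at 720 / 5 = 144 rad/s.
Belt: ratio = 70/140 = 0.5, so shaft 3 turns at 144 / 0.5 = 288 rad/s.
Internal gear: ratio = 63/14 = 4.5, so the output shaft turns at 288 / 4.5 = 64 rad/s.

64 rad/s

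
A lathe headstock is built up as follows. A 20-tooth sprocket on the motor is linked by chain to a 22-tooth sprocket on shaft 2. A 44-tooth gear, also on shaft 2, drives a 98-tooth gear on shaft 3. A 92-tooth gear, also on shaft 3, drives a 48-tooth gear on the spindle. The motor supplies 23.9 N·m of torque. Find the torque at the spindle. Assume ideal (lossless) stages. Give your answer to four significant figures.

30.55 N·m

chain 22/20 = 1.1 → τ = 23.9·1.1 = 26.29 N·m
gear mesh 98/44 = 2.2273 → τ = 26.29·2.2273 = 58.555 N·m
gear mesh 48/92 = 0.52174 → τ = 58.555·0.52174 = 30.55 N·m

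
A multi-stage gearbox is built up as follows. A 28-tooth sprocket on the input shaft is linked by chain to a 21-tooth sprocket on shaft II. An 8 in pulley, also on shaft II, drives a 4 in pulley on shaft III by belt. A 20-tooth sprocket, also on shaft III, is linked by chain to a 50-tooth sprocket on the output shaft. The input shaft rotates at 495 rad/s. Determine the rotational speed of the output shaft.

the input shaft → shaft II (chain, 21/28): 495 ÷ 0.75 = 660 rad/s
shaft II → shaft III (belt, 4/8): 660 ÷ 0.5 = 1320 rad/s
shaft III → the output shaft (chain, 50/20): 1320 ÷ 2.5 = 528 rad/s

528 rad/s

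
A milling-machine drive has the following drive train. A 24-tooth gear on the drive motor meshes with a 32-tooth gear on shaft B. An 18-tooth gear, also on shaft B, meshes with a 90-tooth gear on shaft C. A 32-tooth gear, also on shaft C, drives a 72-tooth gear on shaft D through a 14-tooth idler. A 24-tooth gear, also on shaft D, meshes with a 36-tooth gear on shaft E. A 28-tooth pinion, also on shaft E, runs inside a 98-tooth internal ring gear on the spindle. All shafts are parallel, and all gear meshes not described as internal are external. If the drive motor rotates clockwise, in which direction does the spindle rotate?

the drive motor → shaft B: external mesh, 1 reversal → CCW.
shaft B → shaft C: external mesh, 1 reversal → CW.
shaft C → shaft D: driver → idler → driven is 2 external meshes, 2 reversals → CW.
shaft D → shaft E: external mesh, 1 reversal → CCW.
shaft E → the spindle: internal mesh, same direction → CCW.
5 reversals in total — an odd number — so the spindle turns opposite to the drive motor.

anticlockwise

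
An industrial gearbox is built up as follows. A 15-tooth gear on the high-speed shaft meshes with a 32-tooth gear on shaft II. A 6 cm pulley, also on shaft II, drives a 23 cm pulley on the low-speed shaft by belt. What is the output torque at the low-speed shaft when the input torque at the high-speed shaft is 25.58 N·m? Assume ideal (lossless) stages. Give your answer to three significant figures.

Gear mesh: ratio = 32/15 = 2.1333; torque at shaft II = 25.58 × 2.1333 = 54.571 N·m.
Belt: ratio = 23/6 = 3.8333; torque at the low-speed shaft = 54.571 × 3.8333 = 209.19 N·m.

209 N·m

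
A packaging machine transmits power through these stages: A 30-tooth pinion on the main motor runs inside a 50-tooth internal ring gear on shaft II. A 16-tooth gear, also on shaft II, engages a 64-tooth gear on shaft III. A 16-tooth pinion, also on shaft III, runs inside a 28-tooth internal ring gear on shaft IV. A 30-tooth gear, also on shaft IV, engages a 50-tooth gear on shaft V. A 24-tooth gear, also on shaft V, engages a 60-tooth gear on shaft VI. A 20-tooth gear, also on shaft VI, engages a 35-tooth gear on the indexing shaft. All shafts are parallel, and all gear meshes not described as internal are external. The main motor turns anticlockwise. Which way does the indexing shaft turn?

anticlockwise

the main motor → shaft II: internal mesh, same direction → CCW.
shaft II → shaft III: external mesh, 1 reversal → CW.
shaft III → shaft IV: internal mesh, same direction → CW.
shaft IV → shaft V: external mesh, 1 reversal → CCW.
shaft V → shaft VI: external mesh, 1 reversal → CW.
shaft VI → the indexing shaft: external mesh, 1 reversal → CCW.
4 reversals in total — an even number — so the indexing shaft turns the same way as the main motor.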